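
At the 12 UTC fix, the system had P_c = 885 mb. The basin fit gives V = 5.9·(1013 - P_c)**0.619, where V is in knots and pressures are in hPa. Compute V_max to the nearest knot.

119 kt

ΔP = 1013 − 885 = 128 mb.
128^0.619 ≈ 20.154.
V ≈ 5.9 × 20.154 ≈ 118.9 kt.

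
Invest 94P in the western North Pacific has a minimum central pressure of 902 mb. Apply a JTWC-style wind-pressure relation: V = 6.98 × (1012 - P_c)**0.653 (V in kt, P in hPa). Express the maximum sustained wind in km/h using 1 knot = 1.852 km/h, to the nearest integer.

278 km/h

ΔP = 1012 − 902 = 110 mb.
V ≈ 6.98 × 110^0.653 = 6.98 × 21.529 ≈ 150.274 kt.
150.274 × 1.852 ≈ 278.31 km/h → 278 km/h.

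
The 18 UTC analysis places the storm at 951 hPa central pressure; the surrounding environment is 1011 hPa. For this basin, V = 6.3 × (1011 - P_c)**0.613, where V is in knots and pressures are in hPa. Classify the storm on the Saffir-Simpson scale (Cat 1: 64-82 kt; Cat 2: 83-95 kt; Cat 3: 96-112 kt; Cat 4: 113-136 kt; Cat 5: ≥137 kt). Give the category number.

ΔP = 1011 − 951 = 60 hPa.
V ≈ 6.3 × 60^0.613 = 6.3 × 12.30 ≈ 78 kt.
78 kt falls in the Category 1 band.

1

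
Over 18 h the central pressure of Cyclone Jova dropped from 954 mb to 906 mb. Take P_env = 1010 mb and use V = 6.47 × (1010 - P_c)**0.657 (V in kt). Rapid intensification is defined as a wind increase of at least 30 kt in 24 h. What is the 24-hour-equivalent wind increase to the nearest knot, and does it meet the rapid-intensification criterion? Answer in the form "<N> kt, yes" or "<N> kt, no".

61 kt, yes

V₁: ΔP = 56, V ≈ 6.47 × 56^0.657 ≈ 91.09 kt.
V₂: ΔP = 104, V ≈ 6.47 × 104^0.657 ≈ 136.80 kt.
ΔV over 18 h = 45.71 kt → 24 h equivalent = 45.71 × 24/18 ≈ 60.95 kt.
61 kt ≥ 30 kt ⇒ rapid intensification.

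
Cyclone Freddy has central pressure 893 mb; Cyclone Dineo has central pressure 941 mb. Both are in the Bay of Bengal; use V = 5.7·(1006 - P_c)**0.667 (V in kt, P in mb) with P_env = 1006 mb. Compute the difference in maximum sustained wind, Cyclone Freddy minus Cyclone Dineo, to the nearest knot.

41 kt

Cyclone Freddy: ΔP = 113; V ≈ 5.7 × 113^0.667 ≈ 133.44 kt.
Cyclone Dineo: ΔP = 65; V ≈ 5.7 × 65^0.667 ≈ 92.28 kt.
Difference ≈ 133.44 − 92.28 = 41.16 → 41 kt.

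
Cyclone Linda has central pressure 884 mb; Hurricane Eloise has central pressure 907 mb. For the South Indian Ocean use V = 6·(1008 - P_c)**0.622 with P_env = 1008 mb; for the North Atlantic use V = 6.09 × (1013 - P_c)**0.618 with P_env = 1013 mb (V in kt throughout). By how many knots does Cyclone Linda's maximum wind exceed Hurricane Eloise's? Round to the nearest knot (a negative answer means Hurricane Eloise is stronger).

12 kt

Cyclone Linda: ΔP = 124; V ≈ 6 × 124^0.622 ≈ 120.30 kt.
Hurricane Eloise: ΔP = 106; V ≈ 6.09 × 106^0.618 ≈ 108.71 kt.
Difference ≈ 120.30 − 108.71 = 11.59 → 12 kt.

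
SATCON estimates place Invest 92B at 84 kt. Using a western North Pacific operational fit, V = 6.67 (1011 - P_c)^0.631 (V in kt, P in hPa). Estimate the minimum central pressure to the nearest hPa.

956 hPa

ΔP = (V / 6.67)^(1/0.631) = (84/6.67)^1.585.
84/6.67 = 12.594; 12.594^1.585 ≈ 55.40 hPa.
P_c = 1011 − 55.40 = 955.60 ≈ 956 hPa.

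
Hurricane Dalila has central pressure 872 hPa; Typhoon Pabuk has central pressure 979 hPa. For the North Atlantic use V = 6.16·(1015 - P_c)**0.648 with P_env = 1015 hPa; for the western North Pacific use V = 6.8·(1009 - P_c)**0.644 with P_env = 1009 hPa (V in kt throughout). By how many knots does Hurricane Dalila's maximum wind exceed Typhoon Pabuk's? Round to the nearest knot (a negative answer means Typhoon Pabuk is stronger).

93 kt

Hurricane Dalila: ΔP = 143; V ≈ 6.16 × 143^0.648 ≈ 153.55 kt.
Typhoon Pabuk: ΔP = 30; V ≈ 6.8 × 30^0.644 ≈ 60.78 kt.
Difference ≈ 153.55 − 60.78 = 92.77 → 93 kt.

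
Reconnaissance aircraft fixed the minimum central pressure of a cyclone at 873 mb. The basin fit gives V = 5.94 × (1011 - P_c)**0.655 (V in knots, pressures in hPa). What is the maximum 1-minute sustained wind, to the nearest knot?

ΔP = 1011 − 873 = 138 mb.
138^0.655 ≈ 25.213.
V ≈ 5.94 × 25.213 ≈ 149.8 kt.

150 kt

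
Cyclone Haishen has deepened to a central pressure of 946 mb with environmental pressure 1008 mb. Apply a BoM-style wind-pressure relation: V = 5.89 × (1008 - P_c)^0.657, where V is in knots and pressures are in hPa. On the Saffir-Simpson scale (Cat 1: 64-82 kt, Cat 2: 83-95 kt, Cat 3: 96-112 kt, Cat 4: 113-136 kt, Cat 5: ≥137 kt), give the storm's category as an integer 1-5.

2

ΔP = 1008 − 946 = 62 mb.
V ≈ 5.89 × 62^0.657 = 5.89 × 15.05 ≈ 89 kt.
89 kt falls in the Category 2 band.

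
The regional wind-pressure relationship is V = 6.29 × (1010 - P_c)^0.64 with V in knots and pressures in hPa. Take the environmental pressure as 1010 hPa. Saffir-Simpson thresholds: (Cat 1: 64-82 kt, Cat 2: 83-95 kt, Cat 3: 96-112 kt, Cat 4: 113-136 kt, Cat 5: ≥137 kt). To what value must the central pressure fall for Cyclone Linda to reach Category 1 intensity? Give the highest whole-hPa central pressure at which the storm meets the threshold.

972 hPa

Category 1 begins at V = 64 kt.
Required ΔP = (64/6.29)^(1/0.64) = 10.175^1.562 ≈ 37.52 hPa.
P_c ≤ 1010 − 37.52 = 972.48, so the highest integer P_c is 972 hPa.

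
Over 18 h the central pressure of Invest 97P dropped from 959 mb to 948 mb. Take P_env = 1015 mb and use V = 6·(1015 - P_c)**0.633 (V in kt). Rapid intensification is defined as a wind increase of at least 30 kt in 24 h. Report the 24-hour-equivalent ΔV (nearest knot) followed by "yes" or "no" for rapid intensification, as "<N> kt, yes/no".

V₁: ΔP = 56, V ≈ 6 × 56^0.633 ≈ 76.69 kt.
V₂: ΔP = 67, V ≈ 6 × 67^0.633 ≈ 85.91 kt.
ΔV over 18 h = 9.22 kt → 24 h equivalent = 9.22 × 24/18 ≈ 12.29 kt.
12 kt < 30 kt ⇒ not rapid intensification.

12 kt, no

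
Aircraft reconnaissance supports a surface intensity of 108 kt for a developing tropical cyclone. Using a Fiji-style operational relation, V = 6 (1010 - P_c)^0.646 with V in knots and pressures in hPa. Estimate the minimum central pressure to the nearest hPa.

922 hPa

ΔP = (V / 6)^(1/0.646) = (108/6)^1.548.
108/6 = 18.000; 18.000^1.548 ≈ 87.73 hPa.
P_c = 1010 − 87.73 = 922.27 ≈ 922 hPa.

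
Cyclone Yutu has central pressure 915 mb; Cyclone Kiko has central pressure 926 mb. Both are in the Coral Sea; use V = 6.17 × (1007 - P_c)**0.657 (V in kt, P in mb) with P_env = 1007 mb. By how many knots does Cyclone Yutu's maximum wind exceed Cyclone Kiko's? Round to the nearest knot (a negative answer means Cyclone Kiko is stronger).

10 kt

Cyclone Yutu: ΔP = 92; V ≈ 6.17 × 92^0.657 ≈ 120.36 kt.
Cyclone Kiko: ΔP = 81; V ≈ 6.17 × 81^0.657 ≈ 110.70 kt.
Difference ≈ 120.36 − 110.70 = 9.66 → 10 kt.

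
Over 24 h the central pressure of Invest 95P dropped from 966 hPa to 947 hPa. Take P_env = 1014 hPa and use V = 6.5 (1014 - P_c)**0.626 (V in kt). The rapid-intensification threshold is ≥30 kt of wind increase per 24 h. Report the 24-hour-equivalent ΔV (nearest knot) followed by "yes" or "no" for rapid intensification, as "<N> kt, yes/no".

17 kt, no

V₁: ΔP = 48, V ≈ 6.5 × 48^0.626 ≈ 73.34 kt.
V₂: ΔP = 67, V ≈ 6.5 × 67^0.626 ≈ 90.37 kt.
ΔV over 24 h = 17.03 kt → 24 h equivalent = 17.03 × 24/24 ≈ 17.03 kt.
17 kt < 30 kt ⇒ not rapid intensification.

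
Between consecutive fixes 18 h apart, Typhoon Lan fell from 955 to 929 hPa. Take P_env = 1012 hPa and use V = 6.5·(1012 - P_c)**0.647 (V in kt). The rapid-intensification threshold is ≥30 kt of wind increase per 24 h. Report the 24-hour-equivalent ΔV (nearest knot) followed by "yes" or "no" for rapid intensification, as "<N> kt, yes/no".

33 kt, yes

V₁: ΔP = 57, V ≈ 6.5 × 57^0.647 ≈ 88.91 kt.
V₂: ΔP = 83, V ≈ 6.5 × 83^0.647 ≈ 113.39 kt.
ΔV over 18 h = 24.48 kt → 24 h equivalent = 24.48 × 24/18 ≈ 32.64 kt.
33 kt ≥ 30 kt ⇒ rapid intensification.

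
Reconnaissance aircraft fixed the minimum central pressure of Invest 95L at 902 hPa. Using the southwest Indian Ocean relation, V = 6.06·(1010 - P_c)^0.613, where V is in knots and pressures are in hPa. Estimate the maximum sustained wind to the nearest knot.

107 kt

ΔP = 1010 − 902 = 108 hPa.
108^0.613 ≈ 17.640.
V ≈ 6.06 × 17.640 ≈ 106.9 kt.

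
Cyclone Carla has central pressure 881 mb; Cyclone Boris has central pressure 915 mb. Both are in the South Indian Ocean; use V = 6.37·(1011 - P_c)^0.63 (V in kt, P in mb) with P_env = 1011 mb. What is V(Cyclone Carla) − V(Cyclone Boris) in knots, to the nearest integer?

24 kt

Cyclone Carla: ΔP = 130; V ≈ 6.37 × 130^0.63 ≈ 136.75 kt.
Cyclone Boris: ΔP = 96; V ≈ 6.37 × 96^0.63 ≈ 112.97 kt.
Difference ≈ 136.75 − 112.97 = 23.78 → 24 kt.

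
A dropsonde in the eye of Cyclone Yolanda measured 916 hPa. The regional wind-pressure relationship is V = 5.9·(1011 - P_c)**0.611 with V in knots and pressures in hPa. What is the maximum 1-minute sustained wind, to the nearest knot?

ΔP = 1011 − 916 = 95 hPa.
95^0.611 ≈ 16.158.
V ≈ 5.9 × 16.158 ≈ 95.3 kt.

95 kt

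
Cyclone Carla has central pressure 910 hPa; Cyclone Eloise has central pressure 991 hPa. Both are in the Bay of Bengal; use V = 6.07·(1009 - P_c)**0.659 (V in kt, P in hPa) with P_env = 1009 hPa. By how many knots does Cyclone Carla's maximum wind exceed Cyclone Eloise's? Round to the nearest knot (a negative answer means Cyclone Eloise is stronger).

85 kt

Cyclone Carla: ΔP = 99; V ≈ 6.07 × 99^0.659 ≈ 125.40 kt.
Cyclone Eloise: ΔP = 18; V ≈ 6.07 × 18^0.659 ≈ 40.78 kt.
Difference ≈ 125.40 − 40.78 = 84.62 → 85 kt.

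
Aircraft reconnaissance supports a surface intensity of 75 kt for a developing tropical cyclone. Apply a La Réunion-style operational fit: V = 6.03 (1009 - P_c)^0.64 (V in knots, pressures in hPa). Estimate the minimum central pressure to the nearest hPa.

958 hPa

ΔP = (V / 6.03)^(1/0.64) = (75/6.03)^1.562.
75/6.03 = 12.438; 12.438^1.562 ≈ 51.35 hPa.
P_c = 1009 − 51.35 = 957.65 ≈ 958 hPa.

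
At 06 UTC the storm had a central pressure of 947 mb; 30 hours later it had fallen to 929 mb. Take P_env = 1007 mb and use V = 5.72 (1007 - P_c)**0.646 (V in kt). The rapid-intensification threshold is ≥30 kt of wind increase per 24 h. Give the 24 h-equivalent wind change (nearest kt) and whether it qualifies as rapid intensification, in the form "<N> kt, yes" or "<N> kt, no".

V₁: ΔP = 60, V ≈ 5.72 × 60^0.646 ≈ 80.55 kt.
V₂: ΔP = 78, V ≈ 5.72 × 78^0.646 ≈ 95.43 kt.
ΔV over 30 h = 14.88 kt → 24 h equivalent = 14.88 × 24/30 ≈ 11.90 kt.
12 kt < 30 kt ⇒ not rapid intensification.

12 kt, no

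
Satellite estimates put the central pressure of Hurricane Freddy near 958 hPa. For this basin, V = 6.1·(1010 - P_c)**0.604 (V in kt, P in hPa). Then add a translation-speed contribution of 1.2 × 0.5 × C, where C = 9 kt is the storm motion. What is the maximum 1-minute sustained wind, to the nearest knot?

72 kt

ΔP = 1010 − 958 = 52 hPa.
52^0.604 ≈ 10.876.
V ≈ 6.1 × 10.876 ≈ 66.3 kt.
Translation term: 1.2 × 0.5 × 9 = 5.4 kt.
Corrected V ≈ 71.7 kt → 72 kt.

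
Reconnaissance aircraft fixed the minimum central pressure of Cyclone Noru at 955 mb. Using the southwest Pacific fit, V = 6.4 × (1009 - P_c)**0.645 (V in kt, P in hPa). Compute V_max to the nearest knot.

ΔP = 1009 − 955 = 54 mb.
54^0.645 ≈ 13.104.
V ≈ 6.4 × 13.104 ≈ 83.9 kt.

84 kt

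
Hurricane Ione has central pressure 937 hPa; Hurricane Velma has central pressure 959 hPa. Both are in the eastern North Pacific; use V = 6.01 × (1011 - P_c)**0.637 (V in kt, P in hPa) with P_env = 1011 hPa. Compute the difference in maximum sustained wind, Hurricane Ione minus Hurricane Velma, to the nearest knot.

Hurricane Ione: ΔP = 74; V ≈ 6.01 × 74^0.637 ≈ 93.23 kt.
Hurricane Velma: ΔP = 52; V ≈ 6.01 × 52^0.637 ≈ 74.47 kt.
Difference ≈ 93.23 − 74.47 = 18.76 → 19 kt.

19 kt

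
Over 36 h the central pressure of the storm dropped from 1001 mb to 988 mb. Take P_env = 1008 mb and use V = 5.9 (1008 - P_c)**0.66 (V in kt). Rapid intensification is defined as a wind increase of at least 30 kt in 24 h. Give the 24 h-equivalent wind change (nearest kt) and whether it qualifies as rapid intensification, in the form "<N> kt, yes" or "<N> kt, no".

V₁: ΔP = 7, V ≈ 5.9 × 7^0.66 ≈ 21.31 kt.
V₂: ΔP = 20, V ≈ 5.9 × 20^0.66 ≈ 42.61 kt.
ΔV over 36 h = 21.30 kt → 24 h equivalent = 21.30 × 24/36 ≈ 14.20 kt.
14 kt < 30 kt ⇒ not rapid intensification.

14 kt, no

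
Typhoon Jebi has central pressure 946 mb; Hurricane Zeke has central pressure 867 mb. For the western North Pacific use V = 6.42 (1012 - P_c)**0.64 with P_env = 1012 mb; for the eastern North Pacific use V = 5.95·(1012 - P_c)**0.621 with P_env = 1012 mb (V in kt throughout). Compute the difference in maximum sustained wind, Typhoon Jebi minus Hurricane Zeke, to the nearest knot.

-37 kt

Typhoon Jebi: ΔP = 66; V ≈ 6.42 × 66^0.64 ≈ 93.77 kt.
Hurricane Zeke: ΔP = 145; V ≈ 5.95 × 145^0.621 ≈ 130.84 kt.
Difference ≈ 93.77 − 130.84 = -37.07 → -37 kt.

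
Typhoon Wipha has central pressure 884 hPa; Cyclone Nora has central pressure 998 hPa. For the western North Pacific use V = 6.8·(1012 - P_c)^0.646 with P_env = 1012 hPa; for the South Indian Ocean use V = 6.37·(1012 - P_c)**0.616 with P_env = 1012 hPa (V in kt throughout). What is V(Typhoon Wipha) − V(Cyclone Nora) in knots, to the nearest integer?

Typhoon Wipha: ΔP = 128; V ≈ 6.8 × 128^0.646 ≈ 156.23 kt.
Cyclone Nora: ΔP = 14; V ≈ 6.37 × 14^0.616 ≈ 32.37 kt.
Difference ≈ 156.23 − 32.37 = 123.86 → 124 kt.

124 kt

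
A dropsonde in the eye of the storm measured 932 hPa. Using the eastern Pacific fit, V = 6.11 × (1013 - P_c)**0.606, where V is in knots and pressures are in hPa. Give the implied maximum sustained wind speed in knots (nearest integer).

88 kt

ΔP = 1013 − 932 = 81 hPa.
81^0.606 ≈ 14.340.
V ≈ 6.11 × 14.340 ≈ 87.6 kt.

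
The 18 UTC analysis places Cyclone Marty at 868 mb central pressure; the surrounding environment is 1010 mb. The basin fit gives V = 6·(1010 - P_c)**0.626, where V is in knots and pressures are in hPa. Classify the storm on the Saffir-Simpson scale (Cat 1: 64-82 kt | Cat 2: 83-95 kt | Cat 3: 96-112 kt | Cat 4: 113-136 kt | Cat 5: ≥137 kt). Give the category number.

4

ΔP = 1010 − 868 = 142 mb.
V ≈ 6 × 142^0.626 = 6 × 22.25 ≈ 134 kt.
134 kt falls in the Category 4 band.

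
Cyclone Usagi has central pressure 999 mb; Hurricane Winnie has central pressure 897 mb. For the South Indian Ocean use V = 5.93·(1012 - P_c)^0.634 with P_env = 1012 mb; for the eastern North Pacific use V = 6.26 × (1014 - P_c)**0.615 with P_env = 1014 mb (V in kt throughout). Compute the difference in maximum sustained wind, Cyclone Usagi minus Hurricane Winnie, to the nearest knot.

-87 kt

Cyclone Usagi: ΔP = 13; V ≈ 5.93 × 13^0.634 ≈ 30.15 kt.
Hurricane Winnie: ΔP = 117; V ≈ 6.26 × 117^0.615 ≈ 117.09 kt.
Difference ≈ 30.15 − 117.09 = -86.94 → -87 kt.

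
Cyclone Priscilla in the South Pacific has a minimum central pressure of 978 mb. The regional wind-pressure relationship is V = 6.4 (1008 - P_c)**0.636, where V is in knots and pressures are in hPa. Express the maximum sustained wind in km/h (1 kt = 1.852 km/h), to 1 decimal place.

ΔP = 1008 − 978 = 30 mb.
V ≈ 6.4 × 30^0.636 = 6.4 × 8.699 ≈ 55.671 kt.
55.671 × 1.852 ≈ 103.10 km/h → 103.1 km/h.

103.1 km/h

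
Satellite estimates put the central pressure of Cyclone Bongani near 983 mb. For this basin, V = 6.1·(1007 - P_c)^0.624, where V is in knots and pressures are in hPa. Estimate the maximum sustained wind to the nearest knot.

44 kt

ΔP = 1007 − 983 = 24 mb.
24^0.624 ≈ 7.265.
V ≈ 6.1 × 7.265 ≈ 44.3 kt.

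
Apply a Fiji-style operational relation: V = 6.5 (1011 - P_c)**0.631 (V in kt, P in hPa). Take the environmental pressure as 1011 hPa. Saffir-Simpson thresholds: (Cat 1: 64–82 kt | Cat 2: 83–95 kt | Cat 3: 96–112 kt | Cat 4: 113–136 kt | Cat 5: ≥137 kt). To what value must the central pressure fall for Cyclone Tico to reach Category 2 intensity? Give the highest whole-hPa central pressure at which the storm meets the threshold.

Category 2 begins at V = 83 kt.
Required ΔP = (83/6.5)^(1/0.631) = 12.769^1.585 ≈ 56.63 hPa.
P_c ≤ 1011 − 56.63 = 954.37, so the highest integer P_c is 954 hPa.

954 hPa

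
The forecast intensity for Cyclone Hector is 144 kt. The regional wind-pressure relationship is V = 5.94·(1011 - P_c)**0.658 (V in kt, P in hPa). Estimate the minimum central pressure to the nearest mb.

884 mb

ΔP = (V / 5.94)^(1/0.658) = (144/5.94)^1.520.
144/5.94 = 24.242; 24.242^1.520 ≈ 127.12 mb.
P_c = 1011 − 127.12 = 883.88 ≈ 884 mb.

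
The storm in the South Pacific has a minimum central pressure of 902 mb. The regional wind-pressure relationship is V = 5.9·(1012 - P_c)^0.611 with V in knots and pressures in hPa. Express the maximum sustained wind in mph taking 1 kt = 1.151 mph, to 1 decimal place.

ΔP = 1012 − 902 = 110 mb.
V ≈ 5.9 × 110^0.611 = 5.9 × 17.672 ≈ 104.266 kt.
104.266 × 1.151 ≈ 120.01 mph → 120.0 mph.

120.0 mph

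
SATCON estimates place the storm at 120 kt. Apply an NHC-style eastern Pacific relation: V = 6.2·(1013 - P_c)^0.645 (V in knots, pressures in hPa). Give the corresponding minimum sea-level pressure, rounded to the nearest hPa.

914 hPa

ΔP = (V / 6.2)^(1/0.645) = (120/6.2)^1.550.
120/6.2 = 19.355; 19.355^1.550 ≈ 98.86 hPa.
P_c = 1013 − 98.86 = 914.14 ≈ 914 hPa.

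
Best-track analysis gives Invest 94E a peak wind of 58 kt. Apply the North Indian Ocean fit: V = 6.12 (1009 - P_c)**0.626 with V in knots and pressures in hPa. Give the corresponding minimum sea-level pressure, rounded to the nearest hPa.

973 hPa

ΔP = (V / 6.12)^(1/0.626) = (58/6.12)^1.597.
58/6.12 = 9.477; 9.477^1.597 ≈ 36.32 hPa.
P_c = 1009 − 36.32 = 972.68 ≈ 973 hPa.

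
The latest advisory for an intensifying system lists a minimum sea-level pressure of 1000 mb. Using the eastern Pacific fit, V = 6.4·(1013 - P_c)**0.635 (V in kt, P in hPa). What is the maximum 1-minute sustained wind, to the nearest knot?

33 kt

ΔP = 1013 − 1000 = 13 mb.
13^0.635 ≈ 5.097.
V ≈ 6.4 × 5.097 ≈ 32.6 kt.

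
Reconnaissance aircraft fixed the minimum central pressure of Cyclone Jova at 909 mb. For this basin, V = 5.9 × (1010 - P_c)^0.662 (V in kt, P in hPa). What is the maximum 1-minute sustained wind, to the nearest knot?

ΔP = 1010 − 909 = 101 mb.
101^0.662 ≈ 21.226.
V ≈ 5.9 × 21.226 ≈ 125.2 kt.

125 kt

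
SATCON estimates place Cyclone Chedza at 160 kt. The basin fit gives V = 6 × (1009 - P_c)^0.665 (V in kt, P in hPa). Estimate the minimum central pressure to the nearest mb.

870 mb

ΔP = (V / 6)^(1/0.665) = (160/6)^1.504.
160/6 = 26.667; 26.667^1.504 ≈ 139.42 mb.
P_c = 1009 − 139.42 = 869.58 ≈ 870 mb.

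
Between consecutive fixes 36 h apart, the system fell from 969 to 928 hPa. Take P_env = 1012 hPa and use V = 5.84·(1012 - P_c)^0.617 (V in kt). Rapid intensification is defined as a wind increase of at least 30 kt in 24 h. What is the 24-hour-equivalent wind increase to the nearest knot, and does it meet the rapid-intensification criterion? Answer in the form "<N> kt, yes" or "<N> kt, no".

V₁: ΔP = 43, V ≈ 5.84 × 43^0.617 ≈ 59.47 kt.
V₂: ΔP = 84, V ≈ 5.84 × 84^0.617 ≈ 89.89 kt.
ΔV over 36 h = 30.42 kt → 24 h equivalent = 30.42 × 24/36 ≈ 20.28 kt.
20 kt < 30 kt ⇒ not rapid intensification.

20 kt, no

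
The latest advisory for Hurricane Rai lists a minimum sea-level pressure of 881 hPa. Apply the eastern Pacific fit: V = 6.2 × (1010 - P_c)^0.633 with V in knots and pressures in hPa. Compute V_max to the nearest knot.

ΔP = 1010 − 881 = 129 hPa.
129^0.633 ≈ 21.677.
V ≈ 6.2 × 21.677 ≈ 134.4 kt.

134 kt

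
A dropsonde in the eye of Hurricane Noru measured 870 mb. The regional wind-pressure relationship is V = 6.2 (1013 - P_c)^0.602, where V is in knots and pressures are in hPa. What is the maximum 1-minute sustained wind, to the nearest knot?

123 kt

ΔP = 1013 − 870 = 143 mb.
143^0.602 ≈ 19.839.
V ≈ 6.2 × 19.839 ≈ 123.0 kt.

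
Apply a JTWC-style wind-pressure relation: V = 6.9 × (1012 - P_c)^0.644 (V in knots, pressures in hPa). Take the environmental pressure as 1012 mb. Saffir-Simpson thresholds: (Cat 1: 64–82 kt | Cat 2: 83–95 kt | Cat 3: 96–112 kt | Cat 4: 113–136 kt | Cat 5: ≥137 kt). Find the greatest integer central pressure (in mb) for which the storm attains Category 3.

Category 3 begins at V = 96 kt.
Required ΔP = (96/6.9)^(1/0.644) = 13.913^1.553 ≈ 59.63 mb.
P_c ≤ 1012 − 59.63 = 952.37, so the highest integer P_c is 952 mb.

952 mb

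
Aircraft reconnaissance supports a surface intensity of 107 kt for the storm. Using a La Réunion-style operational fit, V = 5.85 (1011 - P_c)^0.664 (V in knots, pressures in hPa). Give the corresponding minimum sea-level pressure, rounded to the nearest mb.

ΔP = (V / 5.85)^(1/0.664) = (107/5.85)^1.506.
107/5.85 = 18.291; 18.291^1.506 ≈ 79.61 mb.
P_c = 1011 − 79.61 = 931.39 ≈ 931 mb.

931 mb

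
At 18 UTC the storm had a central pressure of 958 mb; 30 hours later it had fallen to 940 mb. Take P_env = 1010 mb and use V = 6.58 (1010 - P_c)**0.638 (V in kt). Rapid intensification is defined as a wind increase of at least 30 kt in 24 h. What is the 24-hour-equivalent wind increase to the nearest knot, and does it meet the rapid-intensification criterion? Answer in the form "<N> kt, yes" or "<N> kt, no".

14 kt, no

V₁: ΔP = 52, V ≈ 6.58 × 52^0.638 ≈ 81.85 kt.
V₂: ΔP = 70, V ≈ 6.58 × 70^0.638 ≈ 98.95 kt.
ΔV over 30 h = 17.10 kt → 24 h equivalent = 17.10 × 24/30 ≈ 13.68 kt.
14 kt < 30 kt ⇒ not rapid intensification.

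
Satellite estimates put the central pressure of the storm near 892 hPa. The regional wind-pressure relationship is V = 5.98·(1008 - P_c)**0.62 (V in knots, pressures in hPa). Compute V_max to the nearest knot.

ΔP = 1008 − 892 = 116 hPa.
116^0.62 ≈ 19.053.
V ≈ 5.98 × 19.053 ≈ 113.9 kt.

114 kt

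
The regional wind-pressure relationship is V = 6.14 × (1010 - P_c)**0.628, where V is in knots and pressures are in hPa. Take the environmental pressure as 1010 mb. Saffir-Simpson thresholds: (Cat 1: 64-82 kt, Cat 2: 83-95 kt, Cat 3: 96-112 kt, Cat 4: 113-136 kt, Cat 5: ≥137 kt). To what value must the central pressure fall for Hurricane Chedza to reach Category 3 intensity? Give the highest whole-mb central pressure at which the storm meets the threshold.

Category 3 begins at V = 96 kt.
Required ΔP = (96/6.14)^(1/0.628) = 15.635^1.592 ≈ 79.70 mb.
P_c ≤ 1010 − 79.70 = 930.30, so the highest integer P_c is 930 mb.

930 mb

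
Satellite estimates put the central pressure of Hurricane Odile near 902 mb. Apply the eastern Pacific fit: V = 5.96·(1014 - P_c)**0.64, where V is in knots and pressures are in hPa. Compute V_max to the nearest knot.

ΔP = 1014 − 902 = 112 mb.
112^0.64 ≈ 20.488.
V ≈ 5.96 × 20.488 ≈ 122.1 kt.

122 kt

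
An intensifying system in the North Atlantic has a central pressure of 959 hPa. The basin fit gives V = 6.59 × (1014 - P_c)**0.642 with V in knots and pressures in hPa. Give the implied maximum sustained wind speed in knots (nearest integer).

ΔP = 1014 − 959 = 55 hPa.
55^0.642 ≈ 13.101.
V ≈ 6.59 × 13.101 ≈ 86.3 kt.

86 kt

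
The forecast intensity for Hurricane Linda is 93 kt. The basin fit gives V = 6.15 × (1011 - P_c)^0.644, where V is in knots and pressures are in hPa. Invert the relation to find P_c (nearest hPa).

943 hPa

ΔP = (V / 6.15)^(1/0.644) = (93/6.15)^1.553.
93/6.15 = 15.122; 15.122^1.553 ≈ 67.87 hPa.
P_c = 1011 − 67.87 = 943.13 ≈ 943 hPa.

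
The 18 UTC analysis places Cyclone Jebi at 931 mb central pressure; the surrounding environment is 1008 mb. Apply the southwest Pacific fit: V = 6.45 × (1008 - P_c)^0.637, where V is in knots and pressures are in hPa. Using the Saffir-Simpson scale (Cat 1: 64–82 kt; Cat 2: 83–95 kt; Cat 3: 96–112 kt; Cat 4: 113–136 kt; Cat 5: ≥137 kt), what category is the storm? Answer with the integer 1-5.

3

ΔP = 1008 − 931 = 77 mb.
V ≈ 6.45 × 77^0.637 = 6.45 × 15.91 ≈ 103 kt.
103 kt falls in the Category 3 band.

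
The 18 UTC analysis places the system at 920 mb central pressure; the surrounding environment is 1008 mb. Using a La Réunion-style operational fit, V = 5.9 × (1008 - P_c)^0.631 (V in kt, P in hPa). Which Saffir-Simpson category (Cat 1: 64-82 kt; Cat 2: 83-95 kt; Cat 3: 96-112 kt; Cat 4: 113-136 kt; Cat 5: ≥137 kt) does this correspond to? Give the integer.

ΔP = 1008 − 920 = 88 mb.
V ≈ 5.9 × 88^0.631 = 5.9 × 16.86 ≈ 99 kt.
99 kt falls in the Category 3 band.

3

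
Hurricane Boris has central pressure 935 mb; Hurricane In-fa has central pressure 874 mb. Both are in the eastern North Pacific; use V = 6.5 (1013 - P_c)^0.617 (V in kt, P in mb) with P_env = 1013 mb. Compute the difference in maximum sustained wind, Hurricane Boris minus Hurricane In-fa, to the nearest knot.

Hurricane Boris: ΔP = 78; V ≈ 6.5 × 78^0.617 ≈ 95.57 kt.
Hurricane In-fa: ΔP = 139; V ≈ 6.5 × 139^0.617 ≈ 136.51 kt.
Difference ≈ 95.57 − 136.51 = -40.94 → -41 kt.

-41 kt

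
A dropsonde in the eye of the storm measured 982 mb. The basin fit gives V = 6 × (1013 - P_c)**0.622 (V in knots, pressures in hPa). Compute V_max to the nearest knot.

51 kt

ΔP = 1013 − 982 = 31 mb.
31^0.622 ≈ 8.465.
V ≈ 6 × 8.465 ≈ 50.8 kt.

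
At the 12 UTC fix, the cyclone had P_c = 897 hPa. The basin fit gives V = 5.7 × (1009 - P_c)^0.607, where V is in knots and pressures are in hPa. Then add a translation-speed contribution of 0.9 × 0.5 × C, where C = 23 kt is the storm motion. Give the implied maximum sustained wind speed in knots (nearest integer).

110 kt

ΔP = 1009 − 897 = 112 hPa.
112^0.607 ≈ 17.534.
V ≈ 5.7 × 17.534 ≈ 99.9 kt.
Translation term: 0.9 × 0.5 × 23 = 10.35 kt.
Corrected V ≈ 110.25 kt → 110 kt.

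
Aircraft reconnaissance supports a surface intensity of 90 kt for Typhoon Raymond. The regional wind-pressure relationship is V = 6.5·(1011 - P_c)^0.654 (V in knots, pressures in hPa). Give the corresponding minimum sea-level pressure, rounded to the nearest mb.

ΔP = (V / 6.5)^(1/0.654) = (90/6.5)^1.529.
90/6.5 = 13.846; 13.846^1.529 ≈ 55.61 mb.
P_c = 1011 − 55.61 = 955.39 ≈ 955 mb.

955 mb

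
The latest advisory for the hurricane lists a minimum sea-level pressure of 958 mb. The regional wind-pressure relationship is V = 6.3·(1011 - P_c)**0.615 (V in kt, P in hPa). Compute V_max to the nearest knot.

ΔP = 1011 − 958 = 53 mb.
53^0.615 ≈ 11.493.
V ≈ 6.3 × 11.493 ≈ 72.4 kt.

72 kt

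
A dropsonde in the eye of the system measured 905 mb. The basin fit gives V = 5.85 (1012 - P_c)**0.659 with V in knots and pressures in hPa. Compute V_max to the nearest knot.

ΔP = 1012 − 905 = 107 mb.
107^0.659 ≈ 21.745.
V ≈ 5.85 × 21.745 ≈ 127.2 kt.

127 kt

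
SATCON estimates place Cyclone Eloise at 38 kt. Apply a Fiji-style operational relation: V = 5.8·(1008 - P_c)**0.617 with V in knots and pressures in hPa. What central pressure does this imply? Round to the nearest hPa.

987 hPa

ΔP = (V / 5.8)^(1/0.617) = (38/5.8)^1.621.
38/5.8 = 6.552; 6.552^1.621 ≈ 21.04 hPa.
P_c = 1008 − 21.04 = 986.96 ≈ 987 hPa.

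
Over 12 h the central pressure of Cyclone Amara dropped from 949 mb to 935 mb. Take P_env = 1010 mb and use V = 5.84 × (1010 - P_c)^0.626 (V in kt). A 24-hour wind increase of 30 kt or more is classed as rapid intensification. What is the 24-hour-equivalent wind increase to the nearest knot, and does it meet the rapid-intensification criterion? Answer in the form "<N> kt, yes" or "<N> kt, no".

V₁: ΔP = 61, V ≈ 5.84 × 61^0.626 ≈ 76.56 kt.
V₂: ΔP = 75, V ≈ 5.84 × 75^0.626 ≈ 87.14 kt.
ΔV over 12 h = 10.58 kt → 24 h equivalent = 10.58 × 24/12 ≈ 21.16 kt.
21 kt < 30 kt ⇒ not rapid intensification.

21 kt, no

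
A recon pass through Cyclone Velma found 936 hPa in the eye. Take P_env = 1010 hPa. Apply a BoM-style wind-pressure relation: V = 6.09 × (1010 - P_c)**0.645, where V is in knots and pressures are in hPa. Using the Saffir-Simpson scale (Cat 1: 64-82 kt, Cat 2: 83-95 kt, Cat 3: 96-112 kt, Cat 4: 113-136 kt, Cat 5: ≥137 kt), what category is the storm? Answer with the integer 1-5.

ΔP = 1010 − 936 = 74 hPa.
V ≈ 6.09 × 74^0.645 = 6.09 × 16.06 ≈ 98 kt.
98 kt falls in the Category 3 band.

3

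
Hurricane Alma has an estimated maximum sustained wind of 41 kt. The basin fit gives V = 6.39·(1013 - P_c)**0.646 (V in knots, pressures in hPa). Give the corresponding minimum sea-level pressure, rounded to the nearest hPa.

ΔP = (V / 6.39)^(1/0.646) = (41/6.39)^1.548.
41/6.39 = 6.416; 6.416^1.548 ≈ 17.77 hPa.
P_c = 1013 − 17.77 = 995.23 ≈ 995 hPa.

995 hPa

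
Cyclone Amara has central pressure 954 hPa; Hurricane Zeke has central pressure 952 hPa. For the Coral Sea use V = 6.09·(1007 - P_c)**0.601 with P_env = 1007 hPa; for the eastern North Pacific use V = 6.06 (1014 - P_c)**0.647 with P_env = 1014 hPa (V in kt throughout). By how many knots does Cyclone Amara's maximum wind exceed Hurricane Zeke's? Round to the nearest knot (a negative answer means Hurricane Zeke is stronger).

-21 kt

Cyclone Amara: ΔP = 53; V ≈ 6.09 × 53^0.601 ≈ 66.21 kt.
Hurricane Zeke: ΔP = 62; V ≈ 6.06 × 62^0.647 ≈ 87.53 kt.
Difference ≈ 66.21 − 87.53 = -21.32 → -21 kt.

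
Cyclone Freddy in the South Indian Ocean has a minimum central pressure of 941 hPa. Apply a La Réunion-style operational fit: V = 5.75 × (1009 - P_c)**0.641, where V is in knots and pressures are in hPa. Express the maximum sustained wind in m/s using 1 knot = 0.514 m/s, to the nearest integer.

44 m/s

ΔP = 1009 − 941 = 68 hPa.
V ≈ 5.75 × 68^0.641 = 5.75 × 14.950 ≈ 85.962 kt.
85.962 × 0.514 ≈ 44.18 m/s → 44 m/s.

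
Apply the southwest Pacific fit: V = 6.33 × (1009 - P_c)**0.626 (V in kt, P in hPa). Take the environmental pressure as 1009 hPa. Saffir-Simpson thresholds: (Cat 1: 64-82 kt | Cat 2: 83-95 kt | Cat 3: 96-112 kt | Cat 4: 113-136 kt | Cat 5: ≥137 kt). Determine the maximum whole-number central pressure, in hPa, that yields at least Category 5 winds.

873 hPa

Category 5 begins at V = 137 kt.
Required ΔP = (137/6.33)^(1/0.626) = 21.643^1.597 ≈ 135.86 hPa.
P_c ≤ 1009 − 135.86 = 873.14, so the highest integer P_c is 873 hPa.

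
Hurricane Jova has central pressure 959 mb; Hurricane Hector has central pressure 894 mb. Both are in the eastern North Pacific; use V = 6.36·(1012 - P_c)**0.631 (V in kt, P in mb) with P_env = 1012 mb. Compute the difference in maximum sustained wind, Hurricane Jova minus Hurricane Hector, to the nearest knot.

Hurricane Jova: ΔP = 53; V ≈ 6.36 × 53^0.631 ≈ 77.89 kt.
Hurricane Hector: ΔP = 118; V ≈ 6.36 × 118^0.631 ≈ 129.07 kt.
Difference ≈ 77.89 − 129.07 = -51.18 → -51 kt.

-51 kt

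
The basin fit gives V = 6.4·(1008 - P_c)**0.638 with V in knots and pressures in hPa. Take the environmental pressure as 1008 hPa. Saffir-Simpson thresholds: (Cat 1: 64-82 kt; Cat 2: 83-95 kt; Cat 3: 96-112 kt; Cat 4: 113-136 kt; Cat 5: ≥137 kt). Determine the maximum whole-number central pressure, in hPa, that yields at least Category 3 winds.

Category 3 begins at V = 96 kt.
Required ΔP = (96/6.4)^(1/0.638) = 15.000^1.567 ≈ 69.73 hPa.
P_c ≤ 1008 − 69.73 = 938.27, so the highest integer P_c is 938 hPa.

938 hPa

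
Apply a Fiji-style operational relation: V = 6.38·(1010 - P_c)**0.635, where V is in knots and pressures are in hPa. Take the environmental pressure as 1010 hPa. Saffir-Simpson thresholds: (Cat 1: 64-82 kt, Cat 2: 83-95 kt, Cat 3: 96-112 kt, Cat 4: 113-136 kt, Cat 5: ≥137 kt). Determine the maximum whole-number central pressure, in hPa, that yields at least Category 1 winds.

972 hPa

Category 1 begins at V = 64 kt.
Required ΔP = (64/6.38)^(1/0.635) = 10.031^1.575 ≈ 37.75 hPa.
P_c ≤ 1010 − 37.75 = 972.25, so the highest integer P_c is 972 hPa.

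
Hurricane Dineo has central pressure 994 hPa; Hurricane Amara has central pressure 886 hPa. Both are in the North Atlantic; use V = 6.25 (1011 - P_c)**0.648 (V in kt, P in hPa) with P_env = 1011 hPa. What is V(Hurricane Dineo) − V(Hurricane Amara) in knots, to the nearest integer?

Hurricane Dineo: ΔP = 17; V ≈ 6.25 × 17^0.648 ≈ 39.19 kt.
Hurricane Amara: ΔP = 125; V ≈ 6.25 × 125^0.648 ≈ 142.78 kt.
Difference ≈ 39.19 − 142.78 = -103.59 → -104 kt.

-104 kt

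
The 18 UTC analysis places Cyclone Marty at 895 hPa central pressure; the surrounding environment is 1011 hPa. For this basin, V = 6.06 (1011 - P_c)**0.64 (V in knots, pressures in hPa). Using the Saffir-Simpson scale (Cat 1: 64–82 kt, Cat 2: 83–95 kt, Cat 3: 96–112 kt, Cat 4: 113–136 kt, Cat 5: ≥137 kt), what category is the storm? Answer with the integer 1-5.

4

ΔP = 1011 − 895 = 116 hPa.
V ≈ 6.06 × 116^0.64 = 6.06 × 20.95 ≈ 127 kt.
127 kt falls in the Category 4 band.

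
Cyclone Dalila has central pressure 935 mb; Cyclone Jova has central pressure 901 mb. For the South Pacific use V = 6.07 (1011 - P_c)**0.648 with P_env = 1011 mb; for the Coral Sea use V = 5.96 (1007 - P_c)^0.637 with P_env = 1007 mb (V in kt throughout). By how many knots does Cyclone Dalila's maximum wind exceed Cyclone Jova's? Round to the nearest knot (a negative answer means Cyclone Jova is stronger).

-16 kt

Cyclone Dalila: ΔP = 76; V ≈ 6.07 × 76^0.648 ≈ 100.45 kt.
Cyclone Jova: ΔP = 106; V ≈ 5.96 × 106^0.637 ≈ 116.24 kt.
Difference ≈ 100.45 − 116.24 = -15.79 → -16 kt.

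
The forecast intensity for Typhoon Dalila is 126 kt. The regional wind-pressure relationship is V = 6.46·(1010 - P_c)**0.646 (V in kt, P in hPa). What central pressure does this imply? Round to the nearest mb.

ΔP = (V / 6.46)^(1/0.646) = (126/6.46)^1.548.
126/6.46 = 19.505; 19.505^1.548 ≈ 99.34 mb.
P_c = 1010 − 99.34 = 910.66 ≈ 911 mb.

911 mb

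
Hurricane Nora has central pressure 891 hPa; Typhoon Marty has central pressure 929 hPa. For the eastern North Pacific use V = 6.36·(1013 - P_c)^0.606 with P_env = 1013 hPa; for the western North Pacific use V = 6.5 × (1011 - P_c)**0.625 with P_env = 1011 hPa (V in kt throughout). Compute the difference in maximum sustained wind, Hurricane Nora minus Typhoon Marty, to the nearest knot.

Hurricane Nora: ΔP = 122; V ≈ 6.36 × 122^0.606 ≈ 116.89 kt.
Typhoon Marty: ΔP = 82; V ≈ 6.5 × 82^0.625 ≈ 102.11 kt.
Difference ≈ 116.89 − 102.11 = 14.78 → 15 kt.

15 kt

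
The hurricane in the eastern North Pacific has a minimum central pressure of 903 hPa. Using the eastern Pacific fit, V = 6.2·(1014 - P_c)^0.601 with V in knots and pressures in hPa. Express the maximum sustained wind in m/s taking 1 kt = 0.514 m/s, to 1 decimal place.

54.0 m/s

ΔP = 1014 − 903 = 111 hPa.
V ≈ 6.2 × 111^0.601 = 6.2 × 16.953 ≈ 105.107 kt.
105.107 × 0.514 ≈ 54.02 m/s → 54.0 m/s.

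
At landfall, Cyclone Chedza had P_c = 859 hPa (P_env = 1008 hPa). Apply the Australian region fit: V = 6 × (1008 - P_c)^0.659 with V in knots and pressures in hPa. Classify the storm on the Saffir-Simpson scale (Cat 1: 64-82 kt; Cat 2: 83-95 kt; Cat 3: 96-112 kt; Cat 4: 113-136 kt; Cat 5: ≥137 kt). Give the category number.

ΔP = 1008 − 859 = 149 hPa.
V ≈ 6 × 149^0.659 = 6 × 27.05 ≈ 162 kt.
162 kt falls in the Category 5 band.

5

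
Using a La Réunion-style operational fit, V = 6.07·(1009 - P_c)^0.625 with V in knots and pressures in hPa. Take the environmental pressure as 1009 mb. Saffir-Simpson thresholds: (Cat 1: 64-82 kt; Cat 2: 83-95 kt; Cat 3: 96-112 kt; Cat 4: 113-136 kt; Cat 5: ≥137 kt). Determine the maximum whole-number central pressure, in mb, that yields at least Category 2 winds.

Category 2 begins at V = 83 kt.
Required ΔP = (83/6.07)^(1/0.625) = 13.674^1.600 ≈ 65.68 mb.
P_c ≤ 1009 − 65.68 = 943.32, so the highest integer P_c is 943 mb.

943 mb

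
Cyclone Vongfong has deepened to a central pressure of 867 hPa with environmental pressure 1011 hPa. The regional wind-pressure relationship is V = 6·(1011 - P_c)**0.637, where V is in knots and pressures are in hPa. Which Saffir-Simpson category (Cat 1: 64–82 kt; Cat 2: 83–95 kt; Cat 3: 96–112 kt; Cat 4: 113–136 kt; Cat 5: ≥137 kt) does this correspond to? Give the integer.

5

ΔP = 1011 − 867 = 144 hPa.
V ≈ 6 × 144^0.637 = 6 × 23.71 ≈ 142 kt.
142 kt falls in the Category 5 band.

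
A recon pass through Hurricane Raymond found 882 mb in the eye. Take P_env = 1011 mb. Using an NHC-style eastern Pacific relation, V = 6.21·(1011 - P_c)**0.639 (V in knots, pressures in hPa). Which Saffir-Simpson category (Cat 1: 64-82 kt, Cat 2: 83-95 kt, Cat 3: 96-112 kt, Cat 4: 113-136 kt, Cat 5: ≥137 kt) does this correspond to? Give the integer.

5

ΔP = 1011 − 882 = 129 mb.
V ≈ 6.21 × 129^0.639 = 6.21 × 22.32 ≈ 139 kt.
139 kt falls in the Category 5 band.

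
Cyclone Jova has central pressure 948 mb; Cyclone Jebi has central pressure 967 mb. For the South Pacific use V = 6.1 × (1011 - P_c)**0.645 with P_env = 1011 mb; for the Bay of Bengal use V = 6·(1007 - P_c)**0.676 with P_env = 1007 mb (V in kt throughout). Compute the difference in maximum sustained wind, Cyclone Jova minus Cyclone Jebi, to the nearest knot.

16 kt

Cyclone Jova: ΔP = 63; V ≈ 6.1 × 63^0.645 ≈ 88.29 kt.
Cyclone Jebi: ΔP = 40; V ≈ 6 × 40^0.676 ≈ 72.63 kt.
Difference ≈ 88.29 − 72.63 = 15.66 → 16 kt.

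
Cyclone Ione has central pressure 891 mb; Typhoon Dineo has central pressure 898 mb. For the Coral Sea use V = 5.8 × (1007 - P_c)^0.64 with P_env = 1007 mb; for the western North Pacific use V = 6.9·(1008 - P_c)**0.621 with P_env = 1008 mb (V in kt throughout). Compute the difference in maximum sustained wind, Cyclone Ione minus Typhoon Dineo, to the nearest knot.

Cyclone Ione: ΔP = 116; V ≈ 5.8 × 116^0.64 ≈ 121.53 kt.
Typhoon Dineo: ΔP = 110; V ≈ 6.9 × 110^0.621 ≈ 127.81 kt.
Difference ≈ 121.53 − 127.81 = -6.28 → -6 kt.

-6 kt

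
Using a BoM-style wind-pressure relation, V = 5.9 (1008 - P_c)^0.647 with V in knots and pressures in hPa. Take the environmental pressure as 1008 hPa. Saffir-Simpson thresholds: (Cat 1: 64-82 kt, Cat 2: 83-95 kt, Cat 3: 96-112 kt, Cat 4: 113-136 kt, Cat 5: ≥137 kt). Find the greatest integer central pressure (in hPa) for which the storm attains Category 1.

968 hPa

Category 1 begins at V = 64 kt.
Required ΔP = (64/5.9)^(1/0.647) = 10.847^1.546 ≈ 39.83 hPa.
P_c ≤ 1008 − 39.83 = 968.17, so the highest integer P_c is 968 hPa.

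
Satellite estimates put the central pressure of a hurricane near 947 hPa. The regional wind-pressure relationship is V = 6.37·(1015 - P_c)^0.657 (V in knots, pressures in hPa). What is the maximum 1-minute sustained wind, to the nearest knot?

ΔP = 1015 − 947 = 68 hPa.
68^0.657 ≈ 15.994.
V ≈ 6.37 × 15.994 ≈ 101.9 kt.

102 kt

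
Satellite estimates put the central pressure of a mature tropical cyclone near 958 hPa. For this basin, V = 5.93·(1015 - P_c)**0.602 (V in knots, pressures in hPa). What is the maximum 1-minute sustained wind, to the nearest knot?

ΔP = 1015 − 958 = 57 hPa.
57^0.602 ≈ 11.403.
V ≈ 5.93 × 11.403 ≈ 67.6 kt.

68 kt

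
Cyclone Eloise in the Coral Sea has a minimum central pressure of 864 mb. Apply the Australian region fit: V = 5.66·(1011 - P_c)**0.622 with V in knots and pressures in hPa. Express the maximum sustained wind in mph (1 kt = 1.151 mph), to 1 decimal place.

145.2 mph

ΔP = 1011 − 864 = 147 mb.
V ≈ 5.66 × 147^0.622 = 5.66 × 22.288 ≈ 126.150 kt.
126.150 × 1.151 ≈ 145.20 mph → 145.2 mph.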